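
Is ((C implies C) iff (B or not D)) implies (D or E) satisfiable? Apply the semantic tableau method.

Satisfiable

Initial set: {T (((C implies C) iff (B or not D)) implies (D or E))}.
T (((C implies C) iff (B or not D)) implies (D or E)): β-rule — branch into F ((C implies C) iff (B or not D))  //  T (D or E).
  branch 1 (add F ((C implies C) iff (B or not D))):
    F ((C implies C) iff (B or not D)): β-rule — branch into T (C implies C), F (B or not D)  //  F (C implies C), T (B or not D).
      branch 1.1 (add T (C implies C), F (B or not D)):
        F (B or not D): α-rule — add F B, F not D.
        T (C implies C): β-rule — branch into F C  //  T C.
          branch 1.1.1 (add F C):
            ○ open, literals {B=false, C=false, D=true}.
          branch 1.1.2 (add T C):
            ○ open, literals {B=false, C=true, D=true}.
      branch 1.2 (add F (C implies C), T (B or not D)):
        F (C implies C): α-rule — add T C, F C.
        × closes — contains both C and not C.
  branch 2 (add T (D or E)):
    T (D or E): β-rule — branch into T D  //  T E.
      branch 2.1 (add T D):
        ○ open, literals {D=true}.
      branch 2.2 (add T E):
        ○ open, literals {E=true}.
1 branch closed, 4 open.
An open branch gives a satisfying assignment: B=false, C=false, D=true.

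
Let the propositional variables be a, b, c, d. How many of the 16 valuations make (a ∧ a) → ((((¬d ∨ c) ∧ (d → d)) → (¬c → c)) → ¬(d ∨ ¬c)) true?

Initial set: {((a ∧ a) → ((((¬d ∨ c) ∧ (d → d)) → (¬c → c)) → ¬(d ∨ ¬c)))}.
((a ∧ a) → ((((¬d ∨ c) ∧ (d → d)) → (¬c → c)) → ¬(d ∨ ¬c))): β-rule — branch into ¬(a ∧ a)  //  ((((¬d ∨ c) ∧ (d → d)) → (¬c → c)) → ¬(d ∨ ¬c)).
  branch 1 (add ¬(a ∧ a)):
    ¬(a ∧ a): β-rule — branch into ¬a  //  ¬a.
      branch 1.1 (add ¬a):
        ○ open, literals {a=0}.
      branch 1.2 (add ¬a):
        ○ open, literals {a=0}.
  branch 2 (add ((((¬d ∨ c) ∧ (d → d)) → (¬c → c)) → ¬(d ∨ ¬c))):
    ((((¬d ∨ c) ∧ (d → d)) → (¬c → c)) → ¬(d ∨ ¬c)): β-rule — branch into ¬(((¬d ∨ c) ∧ (d → d)) → (¬c → c))  //  ¬(d ∨ ¬c).
      branch 2.1 (add ¬(((¬d ∨ c) ∧ (d → d)) → (¬c → c))):
        ¬(((¬d ∨ c) ∧ (d → d)) → (¬c → c)): α-rule — add ((¬d ∨ c) ∧ (d → d)), ¬(¬c → c).
        ((¬d ∨ c) ∧ (d → d)): α-rule — add (¬d ∨ c), (d → d).
        ¬(¬c → c): α-rule — add ¬c, ¬c.
        (¬d ∨ c): β-rule — branch into ¬d  //  c.
          branch 2.1.1 (add ¬d):
            (d → d): β-rule — branch into ¬d  //  d.
              branch 2.1.1.1 (add ¬d):
                ○ open, literals {c=0, d=0}.
              branch 2.1.1.2 (add d):
                × closes — contains both d and ¬d.
          branch 2.1.2 (add c):
            × closes — contains both c and ¬c.
      branch 2.2 (add ¬(d ∨ ¬c)):
        ¬(d ∨ ¬c): α-rule — add ¬d, ¬¬c.
        ○ open, literals {c=1, d=0}.
2 branches closed, 4 open.
Each open branch fixes some atoms; the unmentioned ones are free. Counting distinct full assignments: branch {a=0} (b, c, d) contributes 8 new; branch {a=0} (b, c, d) contributes 0 new; branch {c=0, d=0} (a, b) contributes 2 new; branch {c=1, d=0} (a, b) contributes 2 new. Total: 12.

12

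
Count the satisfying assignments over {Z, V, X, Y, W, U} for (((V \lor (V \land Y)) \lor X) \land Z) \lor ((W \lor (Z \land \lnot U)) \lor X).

Initial set: {((((V \lor (V \land Y)) \lor X) \land Z) \lor ((W \lor (Z \land \lnot U)) \lor X))}.
((((V \lor (V \land Y)) \lor X) \land Z) \lor ((W \lor (Z \land \lnot U)) \lor X)): β-rule — branch into (((V \lor (V \land Y)) \lor X) \land Z)  //  ((W \lor (Z \land \lnot U)) \lor X).
  branch 1 (add (((V \lor (V \land Y)) \lor X) \land Z)):
    (((V \lor (V \land Y)) \lor X) \land Z): α-rule — add ((V \lor (V \land Y)) \lor X), Z.
    ((V \lor (V \land Y)) \lor X): β-rule — branch into (V \lor (V \land Y))  //  X.
      branch 1.1 (add (V \lor (V \land Y))):
        (V \lor (V \land Y)): β-rule — branch into V  //  (V \land Y).
          branch 1.1.1 (add V):
            ○ open, literals {V=1, Z=1}.
          branch 1.1.2 (add (V \land Y)):
            (V \land Y): α-rule — add V, Y.
            ○ open, literals {V=1, Y=1, Z=1}.
      branch 1.2 (add X):
        ○ open, literals {X=1, Z=1}.
  branch 2 (add ((W \lor (Z \land \lnot U)) \lor X)):
    ((W \lor (Z \land \lnot U)) \lor X): β-rule — branch into (W \lor (Z \land \lnot U))  //  X.
      branch 2.1 (add (W \lor (Z \land \lnot U))):
        (W \lor (Z \land \lnot U)): β-rule — branch into W  //  (Z \land \lnot U).
          branch 2.1.1 (add W):
            ○ open, literals {W=1}.
          branch 2.1.2 (add (Z \land \lnot U)):
            (Z \land \lnot U): α-rule — add Z, \lnot U.
            ○ open, literals {U=0, Z=1}.
      branch 2.2 (add X):
        ○ open, literals {X=1}.
0 branches closed, 6 open.
Each open branch fixes some atoms; the unmentioned ones are free. Counting distinct full assignments: branch {V=1, Z=1} (X, Y, W, U) contributes 16 new; branch {V=1, Y=1, Z=1} (X, W, U) contributes 0 new; branch {X=1, Z=1} (V, Y, W, U) contributes 8 new; branch {W=1} (Z, V, X, Y, U) contributes 20 new; branch {U=0, Z=1} (V, X, Y, W) contributes 2 new; branch {X=1} (Z, V, Y, W, U) contributes 8 new. Total: 54.

54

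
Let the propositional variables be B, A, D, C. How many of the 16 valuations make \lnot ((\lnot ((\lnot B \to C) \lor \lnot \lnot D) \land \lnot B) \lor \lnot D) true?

Initial set: {T \lnot ((\lnot ((\lnot B \to C) \lor \lnot \lnot D) \land \lnot B) \lor \lnot D)}.
T \lnot ((\lnot ((\lnot B \to C) \lor \lnot \lnot D) \land \lnot B) \lor \lnot D): α-rule — add F (\lnot ((\lnot B \to C) \lor \lnot \lnot D) \land \lnot B), F \lnot D.
F (\lnot ((\lnot B \to C) \lor \lnot \lnot D) \land \lnot B): β-rule — branch into F \lnot ((\lnot B \to C) \lor \lnot \lnot D)  //  F \lnot B.
  branch 1 (add F \lnot ((\lnot B \to C) \lor \lnot \lnot D)):
    F \lnot ((\lnot B \to C) \lor \lnot \lnot D): β-rule — branch into T (\lnot B \to C)  //  T \lnot \lnot D.
      branch 1.1 (add T (\lnot B \to C)):
        T (\lnot B \to C): β-rule — branch into F \lnot B  //  T C.
          branch 1.1.1 (add F \lnot B):
            ○ open, literals {B=T, D=T}.
          branch 1.1.2 (add T C):
            ○ open, literals {C=T, D=T}.
      branch 1.2 (add T \lnot \lnot D):
        T \lnot \lnot D: drop double negation, giving T D.
        ○ open, literals {D=T}.
  branch 2 (add F \lnot B):
    ○ open, literals {B=T, D=T}.
0 branches closed, 4 open.
Each open branch fixes some atoms; the unmentioned ones are free. Counting distinct full assignments: branch {B=T, D=T} (A, C) contributes 4 new; branch {C=T, D=T} (B, A) contributes 2 new; branch {D=T} (B, A, C) contributes 2 new; branch {B=T, D=T} (A, C) contributes 0 new. Total: 8.

8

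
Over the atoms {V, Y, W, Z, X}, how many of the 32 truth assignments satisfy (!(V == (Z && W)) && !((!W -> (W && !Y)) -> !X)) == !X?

Initial set: {((!(V == (Z && W)) && !((!W -> (W && !Y)) -> !X)) == !X)}.
((!(V == (Z && W)) && !((!W -> (W && !Y)) -> !X)) == !X): β-rule — branch into (!(V == (Z && W)) && !((!W -> (W && !Y)) -> !X)), !X  //  !(!(V == (Z && W)) && !((!W -> (W && !Y)) -> !X)), !!X.
  branch 1 (add (!(V == (Z && W)) && !((!W -> (W && !Y)) -> !X)), !X):
    (!(V == (Z && W)) && !((!W -> (W && !Y)) -> !X)): α-rule — add !(V == (Z && W)), !((!W -> (W && !Y)) -> !X).
    !((!W -> (W && !Y)) -> !X): α-rule — add (!W -> (W && !Y)), !!X.
    × closes — contains both X and !X.
  branch 2 (add !(!(V == (Z && W)) && !((!W -> (W && !Y)) -> !X)), !!X):
    !(!(V == (Z && W)) && !((!W -> (W && !Y)) -> !X)): β-rule — branch into !!(V == (Z && W))  //  !!((!W -> (W && !Y)) -> !X).
      branch 2.1 (add !!(V == (Z && W))):
        !!(V == (Z && W)): β-rule — branch into V, (Z && W)  //  !V, !(Z && W).
          branch 2.1.1 (add V, (Z && W)):
            (Z && W): α-rule — add Z, W.
            ○ open, literals {V=true, W=true, X=true, Z=true}.
          branch 2.1.2 (add !V, !(Z && W)):
            !(Z && W): β-rule — branch into !Z  //  !W.
              branch 2.1.2.1 (add !Z):
                ○ open, literals {V=false, X=true, Z=false}.
              branch 2.1.2.2 (add !W):
                ○ open, literals {V=false, W=false, X=true}.
      branch 2.2 (add !!((!W -> (W && !Y)) -> !X)):
        !!((!W -> (W && !Y)) -> !X): β-rule — branch into !(!W -> (W && !Y))  //  !X.
          branch 2.2.1 (add !(!W -> (W && !Y))):
            !(!W -> (W && !Y)): α-rule — add !W, !(W && !Y).
            !(W && !Y): β-rule — branch into !W  //  !!Y.
              branch 2.2.1.1 (add !W):
                ○ open, literals {W=false, X=true}.
              branch 2.2.1.2 (add !!Y):
                ○ open, literals {W=false, X=true, Y=true}.
          branch 2.2.2 (add !X):
            × closes — contains both X and !X.
2 branches closed, 5 open.
Each open branch fixes some atoms; the unmentioned ones are free. Counting distinct full assignments: branch {V=true, W=true, X=true, Z=true} (Y) contributes 2 new; branch {V=false, X=true, Z=false} (Y, W) contributes 4 new; branch {V=false, W=false, X=true} (Y, Z) contributes 2 new; branch {W=false, X=true} (V, Y, Z) contributes 4 new; branch {W=false, X=true, Y=true} (V, Z) contributes 0 new. Total: 12.

12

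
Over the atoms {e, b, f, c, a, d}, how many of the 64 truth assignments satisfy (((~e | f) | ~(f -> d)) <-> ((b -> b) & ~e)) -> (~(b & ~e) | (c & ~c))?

48

Initial set: {((((~e | f) | ~(f -> d)) <-> ((b -> b) & ~e)) -> (~(b & ~e) | (c & ~c)))}.
((((~e | f) | ~(f -> d)) <-> ((b -> b) & ~e)) -> (~(b & ~e) | (c & ~c))): β-rule — branch into ~(((~e | f) | ~(f -> d)) <-> ((b -> b) & ~e))  //  (~(b & ~e) | (c & ~c)).
  branch 1 (add ~(((~e | f) | ~(f -> d)) <-> ((b -> b) & ~e))):
    ~(((~e | f) | ~(f -> d)) <-> ((b -> b) & ~e)): β-rule — branch into ((~e | f) | ~(f -> d)), ~((b -> b) & ~e)  //  ~((~e | f) | ~(f -> d)), ((b -> b) & ~e).
      branch 1.1 (add ((~e | f) | ~(f -> d)), ~((b -> b) & ~e)):
        ((~e | f) | ~(f -> d)): β-rule — branch into (~e | f)  //  ~(f -> d).
          branch 1.1.1 (add (~e | f)):
            ~((b -> b) & ~e): β-rule — branch into ~(b -> b)  //  ~~e.
              branch 1.1.1.1 (add ~(b -> b)):
                ~(b -> b): α-rule — add b, ~b.
                × closes — contains both b and ~b.
              branch 1.1.1.2 (add ~~e):
                (~e | f): β-rule — branch into ~e  //  f.
                  branch 1.1.1.2.1 (add ~e):
                    × closes — contains both e and ~e.
                  branch 1.1.1.2.2 (add f):
                    ○ open, literals {e=1, f=1}.
          branch 1.1.2 (add ~(f -> d)):
            ~(f -> d): α-rule — add f, ~d.
            ~((b -> b) & ~e): β-rule — branch into ~(b -> b)  //  ~~e.
              branch 1.1.2.1 (add ~(b -> b)):
                ~(b -> b): α-rule — add b, ~b.
                × closes — contains both b and ~b.
              branch 1.1.2.2 (add ~~e):
                ○ open, literals {d=0, e=1, f=1}.
      branch 1.2 (add ~((~e | f) | ~(f -> d)), ((b -> b) & ~e)):
        ~((~e | f) | ~(f -> d)): α-rule — add ~(~e | f), ~~(f -> d).
        ((b -> b) & ~e): α-rule — add (b -> b), ~e.
        ~(~e | f): α-rule — add ~~e, ~f.
        × closes — contains both e and ~e.
  branch 2 (add (~(b & ~e) | (c & ~c))):
    (~(b & ~e) | (c & ~c)): β-rule — branch into ~(b & ~e)  //  (c & ~c).
      branch 2.1 (add ~(b & ~e)):
        ~(b & ~e): β-rule — branch into ~b  //  ~~e.
          branch 2.1.1 (add ~b):
            ○ open, literals {b=0}.
          branch 2.1.2 (add ~~e):
            ○ open, literals {e=1}.
      branch 2.2 (add (c & ~c)):
        (c & ~c): α-rule — add c, ~c.
        × closes — contains both c and ~c.
5 branches closed, 4 open.
Each open branch fixes some atoms; the unmentioned ones are free. Counting distinct full assignments: branch {e=1, f=1} (b, c, a, d) contributes 16 new; branch {d=0, e=1, f=1} (b, c, a) contributes 0 new; branch {b=0} (e, f, c, a, d) contributes 24 new; branch {e=1} (b, f, c, a, d) contributes 8 new. Total: 48.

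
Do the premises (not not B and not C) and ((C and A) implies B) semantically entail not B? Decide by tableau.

No

Initial set: {((not not B and not C) and ((C and A) implies B)); not not B}.
((not not B and not C) and ((C and A) implies B)): α-rule — add (not not B and not C), ((C and A) implies B).
(not not B and not C): α-rule — add not not B, not C.
not not B: drop double negation, giving B.
((C and A) implies B): β-rule — branch into not (C and A)  //  B.
  branch 1 (add not (C and A)):
    not (C and A): β-rule — branch into not C  //  not A.
      branch 1.1 (add not C):
        ○ open, literals {B=T, C=F}.
      branch 1.2 (add not A):
        ○ open, literals {A=F, B=T, C=F}.
  branch 2 (add B):
    ○ open, literals {B=T, C=F}.
0 branches closed, 3 open.
An open branch gives a countermodel: B=T, C=F (unmentioned atoms arbitrary); the premises hold there but the conclusion fails.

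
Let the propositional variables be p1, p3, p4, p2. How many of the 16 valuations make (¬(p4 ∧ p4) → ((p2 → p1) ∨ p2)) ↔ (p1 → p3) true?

12

Initial set: {((¬(p4 ∧ p4) → ((p2 → p1) ∨ p2)) ↔ (p1 → p3))}.
((¬(p4 ∧ p4) → ((p2 → p1) ∨ p2)) ↔ (p1 → p3)): β-rule — branch into (¬(p4 ∧ p4) → ((p2 → p1) ∨ p2)), (p1 → p3)  //  ¬(¬(p4 ∧ p4) → ((p2 → p1) ∨ p2)), ¬(p1 → p3).
  branch 1 (add (¬(p4 ∧ p4) → ((p2 → p1) ∨ p2)), (p1 → p3)):
    (¬(p4 ∧ p4) → ((p2 → p1) ∨ p2)): β-rule — branch into ¬¬(p4 ∧ p4)  //  ((p2 → p1) ∨ p2).
      branch 1.1 (add ¬¬(p4 ∧ p4)):
        ¬¬(p4 ∧ p4): α-rule — add p4, p4.
        (p1 → p3): β-rule — branch into ¬p1  //  p3.
          branch 1.1.1 (add ¬p1):
            ○ open, literals {p1=F, p4=T}.
          branch 1.1.2 (add p3):
            ○ open, literals {p3=T, p4=T}.
      branch 1.2 (add ((p2 → p1) ∨ p2)):
        (p1 → p3): β-rule — branch into ¬p1  //  p3.
          branch 1.2.1 (add ¬p1):
            ((p2 → p1) ∨ p2): β-rule — branch into (p2 → p1)  //  p2.
              branch 1.2.1.1 (add (p2 → p1)):
                (p2 → p1): β-rule — branch into ¬p2  //  p1.
                  branch 1.2.1.1.1 (add ¬p2):
                    ○ open, literals {p1=F, p2=F}.
                  branch 1.2.1.1.2 (add p1):
                    × closes — contains both p1 and ¬p1.
              branch 1.2.1.2 (add p2):
                ○ open, literals {p1=F, p2=T}.
          branch 1.2.2 (add p3):
            ((p2 → p1) ∨ p2): β-rule — branch into (p2 → p1)  //  p2.
              branch 1.2.2.1 (add (p2 → p1)):
                (p2 → p1): β-rule — branch into ¬p2  //  p1.
                  branch 1.2.2.1.1 (add ¬p2):
                    ○ open, literals {p2=F, p3=T}.
                  branch 1.2.2.1.2 (add p1):
                    ○ open, literals {p1=T, p3=T}.
              branch 1.2.2.2 (add p2):
                ○ open, literals {p2=T, p3=T}.
  branch 2 (add ¬(¬(p4 ∧ p4) → ((p2 → p1) ∨ p2)), ¬(p1 → p3)):
    ¬(¬(p4 ∧ p4) → ((p2 → p1) ∨ p2)): α-rule — add ¬(p4 ∧ p4), ¬((p2 → p1) ∨ p2).
    ¬(p1 → p3): α-rule — add p1, ¬p3.
    ¬((p2 → p1) ∨ p2): α-rule — add ¬(p2 → p1), ¬p2.
    ¬(p2 → p1): α-rule — add p2, ¬p1.
    × closes — contains both p2 and ¬p2.
2 branches closed, 7 open.
Each open branch fixes some atoms; the unmentioned ones are free. Counting distinct full assignments: branch {p1=F, p4=T} (p3, p2) contributes 4 new; branch {p3=T, p4=T} (p1, p2) contributes 2 new; branch {p1=F, p2=F} (p3, p4) contributes 2 new; branch {p1=F, p2=T} (p3, p4) contributes 2 new; branch {p2=F, p3=T} (p1, p4) contributes 1 new; branch {p1=T, p3=T} (p4, p2) contributes 1 new; branch {p2=T, p3=T} (p1, p4) contributes 0 new. Total: 12.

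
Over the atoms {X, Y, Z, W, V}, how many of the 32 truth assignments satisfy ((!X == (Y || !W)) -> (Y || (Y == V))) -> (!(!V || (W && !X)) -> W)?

26

Initial set: {(((!X == (Y || !W)) -> (Y || (Y == V))) -> (!(!V || (W && !X)) -> W))}.
(((!X == (Y || !W)) -> (Y || (Y == V))) -> (!(!V || (W && !X)) -> W)): β-rule — branch into !((!X == (Y || !W)) -> (Y || (Y == V)))  //  (!(!V || (W && !X)) -> W).
  branch 1 (add !((!X == (Y || !W)) -> (Y || (Y == V)))):
    !((!X == (Y || !W)) -> (Y || (Y == V))): α-rule — add (!X == (Y || !W)), !(Y || (Y == V)).
    !(Y || (Y == V)): α-rule — add !Y, !(Y == V).
    (!X == (Y || !W)): β-rule — branch into !X, (Y || !W)  //  !!X, !(Y || !W).
      branch 1.1 (add !X, (Y || !W)):
        !(Y == V): β-rule — branch into Y, !V  //  !Y, V.
          branch 1.1.1 (add Y, !V):
            × closes — contains both Y and !Y.
          branch 1.1.2 (add !Y, V):
            (Y || !W): β-rule — branch into Y  //  !W.
              branch 1.1.2.1 (add Y):
                × closes — contains both Y and !Y.
              branch 1.1.2.2 (add !W):
                ○ open, literals {V=T, W=F, X=F, Y=F}.
      branch 1.2 (add !!X, !(Y || !W)):
        !(Y || !W): α-rule — add !Y, !!W.
        !(Y == V): β-rule — branch into Y, !V  //  !Y, V.
          branch 1.2.1 (add Y, !V):
            × closes — contains both Y and !Y.
          branch 1.2.2 (add !Y, V):
            ○ open, literals {V=T, W=T, X=T, Y=F}.
  branch 2 (add (!(!V || (W && !X)) -> W)):
    (!(!V || (W && !X)) -> W): β-rule — branch into !!(!V || (W && !X))  //  W.
      branch 2.1 (add !!(!V || (W && !X))):
        !!(!V || (W && !X)): β-rule — branch into !V  //  (W && !X).
          branch 2.1.1 (add !V):
            ○ open, literals {V=F}.
          branch 2.1.2 (add (W && !X)):
            (W && !X): α-rule — add W, !X.
            ○ open, literals {W=T, X=F}.
      branch 2.2 (add W):
        ○ open, literals {W=T}.
3 branches closed, 5 open.
Each open branch fixes some atoms; the unmentioned ones are free. Counting distinct full assignments: branch {V=T, W=F, X=F, Y=F} (Z) contributes 2 new; branch {V=T, W=T, X=T, Y=F} (Z) contributes 2 new; branch {V=F} (X, Y, Z, W) contributes 16 new; branch {W=T, X=F} (Y, Z, V) contributes 4 new; branch {W=T} (X, Y, Z, V) contributes 2 new. Total: 26.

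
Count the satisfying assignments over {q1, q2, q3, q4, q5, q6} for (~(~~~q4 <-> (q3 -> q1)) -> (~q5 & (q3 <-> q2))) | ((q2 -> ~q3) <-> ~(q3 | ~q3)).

Initial set: {((~(~~~q4 <-> (q3 -> q1)) -> (~q5 & (q3 <-> q2))) | ((q2 -> ~q3) <-> ~(q3 | ~q3)))}.
((~(~~~q4 <-> (q3 -> q1)) -> (~q5 & (q3 <-> q2))) | ((q2 -> ~q3) <-> ~(q3 | ~q3))): β-rule — branch into (~(~~~q4 <-> (q3 -> q1)) -> (~q5 & (q3 <-> q2)))  //  ((q2 -> ~q3) <-> ~(q3 | ~q3)).
  branch 1 (add (~(~~~q4 <-> (q3 -> q1)) -> (~q5 & (q3 <-> q2)))):
    (~(~~~q4 <-> (q3 -> q1)) -> (~q5 & (q3 <-> q2))): β-rule — branch into ~~(~~~q4 <-> (q3 -> q1))  //  (~q5 & (q3 <-> q2)).
      branch 1.1 (add ~~(~~~q4 <-> (q3 -> q1))):
        ~~(~~~q4 <-> (q3 -> q1)): β-rule — branch into ~~~q4, (q3 -> q1)  //  ~~~~q4, ~(q3 -> q1).
          branch 1.1.1 (add ~~~q4, (q3 -> q1)):
            ~~~q4: drop double negation, giving ~q4.
            (q3 -> q1): β-rule — branch into ~q3  //  q1.
              branch 1.1.1.1 (add ~q3):
                ○ open, literals {q3=0, q4=0}.
              branch 1.1.1.2 (add q1):
                ○ open, literals {q1=1, q4=0}.
          branch 1.1.2 (add ~~~~q4, ~(q3 -> q1)):
            ~~~~q4: drop double negation, giving ~~q4.
            ~(q3 -> q1): α-rule — add q3, ~q1.
            ○ open, literals {q1=0, q3=1, q4=1}.
      branch 1.2 (add (~q5 & (q3 <-> q2))):
        (~q5 & (q3 <-> q2)): α-rule — add ~q5, (q3 <-> q2).
        (q3 <-> q2): β-rule — branch into q3, q2  //  ~q3, ~q2.
          branch 1.2.1 (add q3, q2):
            ○ open, literals {q2=1, q3=1, q5=0}.
          branch 1.2.2 (add ~q3, ~q2):
            ○ open, literals {q2=0, q3=0, q5=0}.
  branch 2 (add ((q2 -> ~q3) <-> ~(q3 | ~q3))):
    ((q2 -> ~q3) <-> ~(q3 | ~q3)): β-rule — branch into (q2 -> ~q3), ~(q3 | ~q3)  //  ~(q2 -> ~q3), ~~(q3 | ~q3).
      branch 2.1 (add (q2 -> ~q3), ~(q3 | ~q3)):
        ~(q3 | ~q3): α-rule — add ~q3, ~~q3.
        × closes — contains both q3 and ~q3.
      branch 2.2 (add ~(q2 -> ~q3), ~~(q3 | ~q3)):
        ~(q2 -> ~q3): α-rule — add q2, ~~q3.
        ~~(q3 | ~q3): β-rule — branch into q3  //  ~q3.
          branch 2.2.1 (add q3):
            ○ open, literals {q2=1, q3=1}.
          branch 2.2.2 (add ~q3):
            × closes — contains both q3 and ~q3.
2 branches closed, 6 open.
Each open branch fixes some atoms; the unmentioned ones are free. Counting distinct full assignments: branch {q3=0, q4=0} (q1, q2, q5, q6) contributes 16 new; branch {q1=1, q4=0} (q2, q3, q5, q6) contributes 8 new; branch {q1=0, q3=1, q4=1} (q2, q5, q6) contributes 8 new; branch {q2=1, q3=1, q5=0} (q1, q4, q6) contributes 4 new; branch {q2=0, q3=0, q5=0} (q1, q4, q6) contributes 4 new; branch {q2=1, q3=1} (q1, q4, q5, q6) contributes 4 new. Total: 44.

44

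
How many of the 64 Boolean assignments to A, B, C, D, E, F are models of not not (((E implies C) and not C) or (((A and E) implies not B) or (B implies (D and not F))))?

58

Initial set: {T not not (((E implies C) and not C) or (((A and E) implies not B) or (B implies (D and not F))))}.
T not not (((E implies C) and not C) or (((A and E) implies not B) or (B implies (D and not F)))): drop double negation, giving T (((E implies C) and not C) or (((A and E) implies not B) or (B implies (D and not F)))).
T (((E implies C) and not C) or (((A and E) implies not B) or (B implies (D and not F)))): β-rule — branch into T ((E implies C) and not C)  //  T (((A and E) implies not B) or (B implies (D and not F))).
  branch 1 (add T ((E implies C) and not C)):
    T ((E implies C) and not C): α-rule — add T (E implies C), T not C.
    T (E implies C): β-rule — branch into F E  //  T C.
      branch 1.1 (add F E):
        ○ open, literals {C=F, E=F}.
      branch 1.2 (add T C):
        × closes — contains both C and not C.
  branch 2 (add T (((A and E) implies not B) or (B implies (D and not F)))):
    T (((A and E) implies not B) or (B implies (D and not F))): β-rule — branch into T ((A and E) implies not B)  //  T (B implies (D and not F)).
      branch 2.1 (add T ((A and E) implies not B)):
        T ((A and E) implies not B): β-rule — branch into F (A and E)  //  T not B.
          branch 2.1.1 (add F (A and E)):
            F (A and E): β-rule — branch into F A  //  F E.
              branch 2.1.1.1 (add F A):
                ○ open, literals {A=F}.
              branch 2.1.1.2 (add F E):
                ○ open, literals {E=F}.
          branch 2.1.2 (add T not B):
            ○ open, literals {B=F}.
      branch 2.2 (add T (B implies (D and not F))):
        T (B implies (D and not F)): β-rule — branch into F B  //  T (D and not F).
          branch 2.2.1 (add F B):
            ○ open, literals {B=F}.
          branch 2.2.2 (add T (D and not F)):
            T (D and not F): α-rule — add T D, T not F.
            ○ open, literals {D=T, F=F}.
1 branch closed, 6 open.
Each open branch fixes some atoms; the unmentioned ones are free. Counting distinct full assignments: branch {C=F, E=F} (A, B, D, F) contributes 16 new; branch {A=F} (B, C, D, E, F) contributes 24 new; branch {E=F} (A, B, C, D, F) contributes 8 new; branch {B=F} (A, C, D, E, F) contributes 8 new; branch {B=F} (A, C, D, E, F) contributes 0 new; branch {D=T, F=F} (A, B, C, E) contributes 2 new. Total: 58.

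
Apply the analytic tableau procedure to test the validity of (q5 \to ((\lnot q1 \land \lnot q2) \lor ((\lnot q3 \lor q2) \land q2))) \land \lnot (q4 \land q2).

Assume the negation and expand:
Initial set: {\lnot ((q5 \to ((\lnot q1 \land \lnot q2) \lor ((\lnot q3 \lor q2) \land q2))) \land \lnot (q4 \land q2))}.
\lnot ((q5 \to ((\lnot q1 \land \lnot q2) \lor ((\lnot q3 \lor q2) \land q2))) \land \lnot (q4 \land q2)): β-rule — branch into \lnot (q5 \to ((\lnot q1 \land \lnot q2) \lor ((\lnot q3 \lor q2) \land q2)))  //  \lnot \lnot (q4 \land q2).
  branch 1 (add \lnot (q5 \to ((\lnot q1 \land \lnot q2) \lor ((\lnot q3 \lor q2) \land q2)))):
    \lnot (q5 \to ((\lnot q1 \land \lnot q2) \lor ((\lnot q3 \lor q2) \land q2))): α-rule — add q5, \lnot ((\lnot q1 \land \lnot q2) \lor ((\lnot q3 \lor q2) \land q2)).
    \lnot ((\lnot q1 \land \lnot q2) \lor ((\lnot q3 \lor q2) \land q2)): α-rule — add \lnot (\lnot q1 \land \lnot q2), \lnot ((\lnot q3 \lor q2) \land q2).
    \lnot (\lnot q1 \land \lnot q2): β-rule — branch into \lnot \lnot q1  //  \lnot \lnot q2.
      branch 1.1 (add \lnot \lnot q1):
        \lnot ((\lnot q3 \lor q2) \land q2): β-rule — branch into \lnot (\lnot q3 \lor q2)  //  \lnot q2.
          branch 1.1.1 (add \lnot (\lnot q3 \lor q2)):
            \lnot (\lnot q3 \lor q2): α-rule — add \lnot \lnot q3, \lnot q2.
            ○ open, literals {q1=true, q2=false, q3=true, q5=true}.
          branch 1.1.2 (add \lnot q2):
            ○ open, literals {q1=true, q2=false, q5=true}.
      branch 1.2 (add \lnot \lnot q2):
        \lnot ((\lnot q3 \lor q2) \land q2): β-rule — branch into \lnot (\lnot q3 \lor q2)  //  \lnot q2.
          branch 1.2.1 (add \lnot (\lnot q3 \lor q2)):
            \lnot (\lnot q3 \lor q2): α-rule — add \lnot \lnot q3, \lnot q2.
            × closes — contains both q2 and \lnot q2.
          branch 1.2.2 (add \lnot q2):
            × closes — contains both q2 and \lnot q2.
  branch 2 (add \lnot \lnot (q4 \land q2)):
    \lnot \lnot (q4 \land q2): α-rule — add q4, q2.
    ○ open, literals {q2=true, q4=true}.
2 branches closed, 3 open.
An open branch gives a countermodel: q1=true, q2=false, q3=true, q5=true (unmentioned atoms arbitrary); under it the original formula is false.

Not valid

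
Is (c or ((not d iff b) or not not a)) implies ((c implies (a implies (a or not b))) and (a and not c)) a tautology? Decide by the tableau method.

Assume the negation and expand:
Initial set: {not ((c or ((not d iff b) or not not a)) implies ((c implies (a implies (a or not b))) and (a and not c)))}.
not ((c or ((not d iff b) or not not a)) implies ((c implies (a implies (a or not b))) and (a and not c))): α-rule — add (c or ((not d iff b) or not not a)), not ((c implies (a implies (a or not b))) and (a and not c)).
(c or ((not d iff b) or not not a)): β-rule — branch into c  //  ((not d iff b) or not not a).
  branch 1 (add c):
    not ((c implies (a implies (a or not b))) and (a and not c)): β-rule — branch into not (c implies (a implies (a or not b)))  //  not (a and not c).
      branch 1.1 (add not (c implies (a implies (a or not b)))):
        not (c implies (a implies (a or not b))): α-rule — add c, not (a implies (a or not b)).
        not (a implies (a or not b)): α-rule — add a, not (a or not b).
        not (a or not b): α-rule — add not a, not not b.
        × closes — contains both a and not a.
      branch 1.2 (add not (a and not c)):
        not (a and not c): β-rule — branch into not a  //  not not c.
          branch 1.2.1 (add not a):
            ○ open, literals {a=F, c=T}.
          branch 1.2.2 (add not not c):
            ○ open, literals {c=T}.
  branch 2 (add ((not d iff b) or not not a)):
    not ((c implies (a implies (a or not b))) and (a and not c)): β-rule — branch into not (c implies (a implies (a or not b)))  //  not (a and not c).
      branch 2.1 (add not (c implies (a implies (a or not b)))):
        not (c implies (a implies (a or not b))): α-rule — add c, not (a implies (a or not b)).
        not (a implies (a or not b)): α-rule — add a, not (a or not b).
        not (a or not b): α-rule — add not a, not not b.
        × closes — contains both a and not a.
      branch 2.2 (add not (a and not c)):
        ((not d iff b) or not not a): β-rule — branch into (not d iff b)  //  not not a.
          branch 2.2.1 (add (not d iff b)):
            not (a and not c): β-rule — branch into not a  //  not not c.
              branch 2.2.1.1 (add not a):
                (not d iff b): β-rule — branch into not d, b  //  not not d, not b.
                  branch 2.2.1.1.1 (add not d, b):
                    ○ open, literals {a=F, b=T, d=F}.
                  branch 2.2.1.1.2 (add not not d, not b):
                    ○ open, literals {a=F, b=F, d=T}.
              branch 2.2.1.2 (add not not c):
                (not d iff b): β-rule — branch into not d, b  //  not not d, not b.
                  branch 2.2.1.2.1 (add not d, b):
                    ○ open, literals {b=T, c=T, d=F}.
                  branch 2.2.1.2.2 (add not not d, not b):
                    ○ open, literals {b=F, c=T, d=T}.
          branch 2.2.2 (add not not a):
            not not a: drop double negation, giving a.
            not (a and not c): β-rule — branch into not a  //  not not c.
              branch 2.2.2.1 (add not a):
                × closes — contains both a and not a.
              branch 2.2.2.2 (add not not c):
                ○ open, literals {a=T, c=T}.
3 branches closed, 7 open.
An open branch gives a countermodel: a=F, c=T (unmentioned atoms arbitrary); under it the original formula is false.

Not valid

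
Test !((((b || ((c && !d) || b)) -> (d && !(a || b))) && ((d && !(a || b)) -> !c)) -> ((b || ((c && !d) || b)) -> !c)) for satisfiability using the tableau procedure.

Unsatisfiable

Initial set: {T !((((b || ((c && !d) || b)) -> (d && !(a || b))) && ((d && !(a || b)) -> !c)) -> ((b || ((c && !d) || b)) -> !c))}.
T !((((b || ((c && !d) || b)) -> (d && !(a || b))) && ((d && !(a || b)) -> !c)) -> ((b || ((c && !d) || b)) -> !c)): α-rule — add T (((b || ((c && !d) || b)) -> (d && !(a || b))) && ((d && !(a || b)) -> !c)), F ((b || ((c && !d) || b)) -> !c).
T (((b || ((c && !d) || b)) -> (d && !(a || b))) && ((d && !(a || b)) -> !c)): α-rule — add T ((b || ((c && !d) || b)) -> (d && !(a || b))), T ((d && !(a || b)) -> !c).
F ((b || ((c && !d) || b)) -> !c): α-rule — add T (b || ((c && !d) || b)), F !c.
T ((b || ((c && !d) || b)) -> (d && !(a || b))): β-rule — branch into F (b || ((c && !d) || b))  //  T (d && !(a || b)).
  branch 1 (add F (b || ((c && !d) || b))):
    F (b || ((c && !d) || b)): α-rule — add F b, F ((c && !d) || b).
    F ((c && !d) || b): α-rule — add F (c && !d), F b.
    T ((d && !(a || b)) -> !c): β-rule — branch into F (d && !(a || b))  //  T !c.
      branch 1.1 (add F (d && !(a || b))):
        T (b || ((c && !d) || b)): β-rule — branch into T b  //  T ((c && !d) || b).
          branch 1.1.1 (add T b):
            × closes — contains both b and !b.
          branch 1.1.2 (add T ((c && !d) || b)):
            F (c && !d): β-rule — branch into F c  //  F !d.
              branch 1.1.2.1 (add F c):
                × closes — contains both c and !c.
              branch 1.1.2.2 (add F !d):
                F (d && !(a || b)): β-rule — branch into F d  //  F !(a || b).
                  branch 1.1.2.2.1 (add F d):
                    × closes — contains both d and !d.
                  branch 1.1.2.2.2 (add F !(a || b)):
                    T ((c && !d) || b): β-rule — branch into T (c && !d)  //  T b.
                      branch 1.1.2.2.2.1 (add T (c && !d)):
                        T (c && !d): α-rule — add T c, T !d.
                        × closes — contains both d and !d.
                      branch 1.1.2.2.2.2 (add T b):
                        × closes — contains both b and !b.
      branch 1.2 (add T !c):
        × closes — contains both c and !c.
  branch 2 (add T (d && !(a || b))):
    T (d && !(a || b)): α-rule — add T d, T !(a || b).
    T !(a || b): α-rule — add F a, F b.
    T ((d && !(a || b)) -> !c): β-rule — branch into F (d && !(a || b))  //  T !c.
      branch 2.1 (add F (d && !(a || b))):
        T (b || ((c && !d) || b)): β-rule — branch into T b  //  T ((c && !d) || b).
          branch 2.1.1 (add T b):
            × closes — contains both b and !b.
          branch 2.1.2 (add T ((c && !d) || b)):
            F (d && !(a || b)): β-rule — branch into F d  //  F !(a || b).
              branch 2.1.2.1 (add F d):
                × closes — contains both d and !d.
              branch 2.1.2.2 (add F !(a || b)):
                T ((c && !d) || b): β-rule — branch into T (c && !d)  //  T b.
                  branch 2.1.2.2.1 (add T (c && !d)):
                    T (c && !d): α-rule — add T c, T !d.
                    × closes — contains both d and !d.
                  branch 2.1.2.2.2 (add T b):
                    × closes — contains both b and !b.
      branch 2.2 (add T !c):
        × closes — contains both c and !c.
All 11 branches close.
Every branch closed; the formula is unsatisfiable.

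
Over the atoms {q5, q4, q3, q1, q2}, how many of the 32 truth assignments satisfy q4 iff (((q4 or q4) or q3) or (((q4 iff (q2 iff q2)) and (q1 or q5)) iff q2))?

Initial set: {(q4 iff (((q4 or q4) or q3) or (((q4 iff (q2 iff q2)) and (q1 or q5)) iff q2)))}.
(q4 iff (((q4 or q4) or q3) or (((q4 iff (q2 iff q2)) and (q1 or q5)) iff q2))): β-rule — branch into q4, (((q4 or q4) or q3) or (((q4 iff (q2 iff q2)) and (q1 or q5)) iff q2))  //  not q4, not (((q4 or q4) or q3) or (((q4 iff (q2 iff q2)) and (q1 or q5)) iff q2)).
  branch 1 (add q4, (((q4 or q4) or q3) or (((q4 iff (q2 iff q2)) and (q1 or q5)) iff q2))):
    (((q4 or q4) or q3) or (((q4 iff (q2 iff q2)) and (q1 or q5)) iff q2)): β-rule — branch into ((q4 or q4) or q3)  //  (((q4 iff (q2 iff q2)) and (q1 or q5)) iff q2).
      branch 1.1 (add ((q4 or q4) or q3)):
        ((q4 or q4) or q3): β-rule — branch into (q4 or q4)  //  q3.
          branch 1.1.1 (add (q4 or q4)):
            (q4 or q4): β-rule — branch into q4  //  q4.
              branch 1.1.1.1 (add q4):
                ○ open, literals {q4=T}.
              branch 1.1.1.2 (add q4):
                ○ open, literals {q4=T}.
          branch 1.1.2 (add q3):
            ○ open, literals {q3=T, q4=T}.
      branch 1.2 (add (((q4 iff (q2 iff q2)) and (q1 or q5)) iff q2)):
        (((q4 iff (q2 iff q2)) and (q1 or q5)) iff q2): β-rule — branch into ((q4 iff (q2 iff q2)) and (q1 or q5)), q2  //  not ((q4 iff (q2 iff q2)) and (q1 or q5)), not q2.
          branch 1.2.1 (add ((q4 iff (q2 iff q2)) and (q1 or q5)), q2):
            ((q4 iff (q2 iff q2)) and (q1 or q5)): α-rule — add (q4 iff (q2 iff q2)), (q1 or q5).
            (q4 iff (q2 iff q2)): β-rule — branch into q4, (q2 iff q2)  //  not q4, not (q2 iff q2).
              branch 1.2.1.1 (add q4, (q2 iff q2)):
                (q1 or q5): β-rule — branch into q1  //  q5.
                  branch 1.2.1.1.1 (add q1):
                    (q2 iff q2): β-rule — branch into q2, q2  //  not q2, not q2.
                      branch 1.2.1.1.1.1 (add q2, q2):
                        ○ open, literals {q1=T, q2=T, q4=T}.
                      branch 1.2.1.1.1.2 (add not q2, not q2):
                        × closes — contains both q2 and not q2.
                  branch 1.2.1.1.2 (add q5):
                    (q2 iff q2): β-rule — branch into q2, q2  //  not q2, not q2.
                      branch 1.2.1.1.2.1 (add q2, q2):
                        ○ open, literals {q2=T, q4=T, q5=T}.
                      branch 1.2.1.1.2.2 (add not q2, not q2):
                        × closes — contains both q2 and not q2.
              branch 1.2.1.2 (add not q4, not (q2 iff q2)):
                × closes — contains both q4 and not q4.
          branch 1.2.2 (add not ((q4 iff (q2 iff q2)) and (q1 or q5)), not q2):
            not ((q4 iff (q2 iff q2)) and (q1 or q5)): β-rule — branch into not (q4 iff (q2 iff q2))  //  not (q1 or q5).
              branch 1.2.2.1 (add not (q4 iff (q2 iff q2))):
                not (q4 iff (q2 iff q2)): β-rule — branch into q4, not (q2 iff q2)  //  not q4, (q2 iff q2).
                  branch 1.2.2.1.1 (add q4, not (q2 iff q2)):
                    not (q2 iff q2): β-rule — branch into q2, not q2  //  not q2, q2.
                      branch 1.2.2.1.1.1 (add q2, not q2):
                        × closes — contains both q2 and not q2.
                      branch 1.2.2.1.1.2 (add not q2, q2):
                        × closes — contains both q2 and not q2.
                  branch 1.2.2.1.2 (add not q4, (q2 iff q2)):
                    × closes — contains both q4 and not q4.
              branch 1.2.2.2 (add not (q1 or q5)):
                not (q1 or q5): α-rule — add not q1, not q5.
                ○ open, literals {q1=F, q2=F, q4=T, q5=F}.
  branch 2 (add not q4, not (((q4 or q4) or q3) or (((q4 iff (q2 iff q2)) and (q1 or q5)) iff q2))):
    not (((q4 or q4) or q3) or (((q4 iff (q2 iff q2)) and (q1 or q5)) iff q2)): α-rule — add not ((q4 or q4) or q3), not (((q4 iff (q2 iff q2)) and (q1 or q5)) iff q2).
    not ((q4 or q4) or q3): α-rule — add not (q4 or q4), not q3.
    not (q4 or q4): α-rule — add not q4, not q4.
    not (((q4 iff (q2 iff q2)) and (q1 or q5)) iff q2): β-rule — branch into ((q4 iff (q2 iff q2)) and (q1 or q5)), not q2  //  not ((q4 iff (q2 iff q2)) and (q1 or q5)), q2.
      branch 2.1 (add ((q4 iff (q2 iff q2)) and (q1 or q5)), not q2):
        ((q4 iff (q2 iff q2)) and (q1 or q5)): α-rule — add (q4 iff (q2 iff q2)), (q1 or q5).
        (q4 iff (q2 iff q2)): β-rule — branch into q4, (q2 iff q2)  //  not q4, not (q2 iff q2).
          branch 2.1.1 (add q4, (q2 iff q2)):
            × closes — contains both q4 and not q4.
          branch 2.1.2 (add not q4, not (q2 iff q2)):
            (q1 or q5): β-rule — branch into q1  //  q5.
              branch 2.1.2.1 (add q1):
                not (q2 iff q2): β-rule — branch into q2, not q2  //  not q2, q2.
                  branch 2.1.2.1.1 (add q2, not q2):
                    × closes — contains both q2 and not q2.
                  branch 2.1.2.1.2 (add not q2, q2):
                    × closes — contains both q2 and not q2.
              branch 2.1.2.2 (add q5):
                not (q2 iff q2): β-rule — branch into q2, not q2  //  not q2, q2.
                  branch 2.1.2.2.1 (add q2, not q2):
                    × closes — contains both q2 and not q2.
                  branch 2.1.2.2.2 (add not q2, q2):
                    × closes — contains both q2 and not q2.
      branch 2.2 (add not ((q4 iff (q2 iff q2)) and (q1 or q5)), q2):
        not ((q4 iff (q2 iff q2)) and (q1 or q5)): β-rule — branch into not (q4 iff (q2 iff q2))  //  not (q1 or q5).
          branch 2.2.1 (add not (q4 iff (q2 iff q2))):
            not (q4 iff (q2 iff q2)): β-rule — branch into q4, not (q2 iff q2)  //  not q4, (q2 iff q2).
              branch 2.2.1.1 (add q4, not (q2 iff q2)):
                × closes — contains both q4 and not q4.
              branch 2.2.1.2 (add not q4, (q2 iff q2)):
                (q2 iff q2): β-rule — branch into q2, q2  //  not q2, not q2.
                  branch 2.2.1.2.1 (add q2, q2):
                    ○ open, literals {q2=T, q3=F, q4=F}.
                  branch 2.2.1.2.2 (add not q2, not q2):
                    × closes — contains both q2 and not q2.
          branch 2.2.2 (add not (q1 or q5)):
            not (q1 or q5): α-rule — add not q1, not q5.
            ○ open, literals {q1=F, q2=T, q3=F, q4=F, q5=F}.
13 branches closed, 8 open.
Each open branch fixes some atoms; the unmentioned ones are free. Counting distinct full assignments: branch {q4=T} (q5, q3, q1, q2) contributes 16 new; branch {q4=T} (q5, q3, q1, q2) contributes 0 new; branch {q3=T, q4=T} (q5, q1, q2) contributes 0 new; branch {q1=T, q2=T, q4=T} (q5, q3) contributes 0 new; branch {q2=T, q4=T, q5=T} (q3, q1) contributes 0 new; branch {q1=F, q2=F, q4=T, q5=F} (q3) contributes 0 new; branch {q2=T, q3=F, q4=F} (q5, q1) contributes 4 new; branch {q1=F, q2=T, q3=F, q4=F, q5=F} (none free) contributes 0 new. Total: 20.

20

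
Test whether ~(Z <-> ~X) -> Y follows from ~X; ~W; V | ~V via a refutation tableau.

No

Initial set: {~X; ~W; (V | ~V); ~(~(Z <-> ~X) -> Y)}.
~(~(Z <-> ~X) -> Y): α-rule — add ~(Z <-> ~X), ~Y.
(V | ~V): β-rule — branch into V  //  ~V.
  branch 1 (add V):
    ~(Z <-> ~X): β-rule — branch into Z, ~~X  //  ~Z, ~X.
      branch 1.1 (add Z, ~~X):
        × closes — contains both X and ~X.
      branch 1.2 (add ~Z, ~X):
        ○ open, literals {V=true, W=false, X=false, Y=false, Z=false}.
  branch 2 (add ~V):
    ~(Z <-> ~X): β-rule — branch into Z, ~~X  //  ~Z, ~X.
      branch 2.1 (add Z, ~~X):
        × closes — contains both X and ~X.
      branch 2.2 (add ~Z, ~X):
        ○ open, literals {V=false, W=false, X=false, Y=false, Z=false}.
2 branches closed, 2 open.
An open branch gives a countermodel: V=true, W=false, X=false, Y=false, Z=false (unmentioned atoms arbitrary); the premises hold there but the conclusion fails.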